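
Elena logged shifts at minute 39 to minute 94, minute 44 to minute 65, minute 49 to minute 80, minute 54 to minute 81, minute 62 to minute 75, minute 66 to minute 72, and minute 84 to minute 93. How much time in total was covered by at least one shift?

55 minutes

Merged: minute 39 to minute 94.
Length: 55 minutes.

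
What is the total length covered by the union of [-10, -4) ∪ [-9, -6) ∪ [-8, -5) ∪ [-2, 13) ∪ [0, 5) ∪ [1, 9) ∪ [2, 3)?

Merged: [-10, -4), [-2, 13).
Lengths: 6 + 15 = 21.

21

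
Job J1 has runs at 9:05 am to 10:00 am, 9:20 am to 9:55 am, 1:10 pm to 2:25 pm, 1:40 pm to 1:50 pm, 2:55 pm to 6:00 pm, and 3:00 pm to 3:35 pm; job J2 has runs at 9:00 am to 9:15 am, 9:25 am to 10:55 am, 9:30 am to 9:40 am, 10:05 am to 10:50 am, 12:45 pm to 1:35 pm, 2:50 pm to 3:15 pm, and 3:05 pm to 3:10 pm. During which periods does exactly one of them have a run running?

Merge the first list: 9:05 am–10:00 am, 1:10 pm–2:25 pm, 2:55 pm–6:00 pm.
Merge the second list: 9:00 am–9:15 am, 9:25 am–10:55 am, 12:45 pm–1:35 pm, 2:50 pm–3:15 pm.
A but not B: 9:15 am–9:25 am, 1:35 pm–2:25 pm, 3:15 pm–6:00 pm.
B but not A: 9:00 am–9:05 am, 10:00 am–10:55 am, 12:45 pm–1:10 pm, 2:50 pm–2:55 pm.
Combining gives A △ B.

9:00 am–9:05 am, 9:15 am–9:25 am, 10:00 am–10:55 am, 12:45 pm–1:10 pm, 1:35 pm–2:25 pm, 2:50 pm–2:55 pm, 3:15 pm–6:00 pm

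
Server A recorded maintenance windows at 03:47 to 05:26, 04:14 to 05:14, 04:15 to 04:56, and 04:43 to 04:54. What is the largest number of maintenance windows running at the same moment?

At 04:43, 4 of the intervals are simultaneously active.
No point has more.

4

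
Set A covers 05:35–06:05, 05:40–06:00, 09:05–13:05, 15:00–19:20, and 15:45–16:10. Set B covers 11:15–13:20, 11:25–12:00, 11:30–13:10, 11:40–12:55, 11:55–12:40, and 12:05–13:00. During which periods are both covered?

11:15-13:05

Merge the first list: 05:35-06:05, 09:05-13:05, 15:00-19:20.
Merge the second list: 11:15-13:20.
05:35-06:05 falls entirely outside B.
09:05-13:05 overlaps B on 11:15-13:05.
15:00-19:20 falls entirely outside B.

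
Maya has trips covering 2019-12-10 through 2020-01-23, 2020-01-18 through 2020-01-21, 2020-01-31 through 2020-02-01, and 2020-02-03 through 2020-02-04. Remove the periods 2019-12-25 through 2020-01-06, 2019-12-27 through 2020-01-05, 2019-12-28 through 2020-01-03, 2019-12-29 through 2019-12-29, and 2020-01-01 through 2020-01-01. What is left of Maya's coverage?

A, merged: 2019-12-10 through 2020-01-23, 2020-01-31 through 2020-02-01, 2020-02-03 through 2020-02-04.
B, merged: 2019-12-25 through 2020-01-06.
2019-12-10 through 2020-01-23 \ B = 2019-12-10 through 2019-12-24, 2020-01-07 through 2020-01-23.
2020-01-31 through 2020-02-01: nothing removed.
2020-02-03 through 2020-02-04: nothing removed.

2019-12-10 through 2019-12-24, 2020-01-07 through 2020-01-23, 2020-01-31 through 2020-02-01, 2020-02-03 through 2020-02-04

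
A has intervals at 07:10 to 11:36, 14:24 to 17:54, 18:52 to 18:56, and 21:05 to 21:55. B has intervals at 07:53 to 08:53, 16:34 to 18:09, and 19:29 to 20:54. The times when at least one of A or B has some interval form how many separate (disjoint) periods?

A ∪ B = 07:10–11:36, 14:24–18:09, 18:52–18:56, 19:29–20:54, 21:05–21:55.
That is 5 disjoint pieces.

5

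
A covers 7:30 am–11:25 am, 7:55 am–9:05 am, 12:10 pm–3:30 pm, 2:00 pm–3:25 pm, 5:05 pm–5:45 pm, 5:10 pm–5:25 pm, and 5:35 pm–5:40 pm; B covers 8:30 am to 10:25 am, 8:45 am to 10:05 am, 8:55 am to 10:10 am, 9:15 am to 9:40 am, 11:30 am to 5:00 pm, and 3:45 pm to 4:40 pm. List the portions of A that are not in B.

7:30 am–8:30 am, 10:25 am–11:25 am, 5:05 pm–5:45 pm

First set merges to 7:30 am–11:25 am, 12:10 pm–3:30 pm, 5:05 pm–5:45 pm.
Second set merges to 8:30 am–10:25 am, 11:30 am–5:00 pm.
7:30 am–11:25 am with B removed leaves 7:30 am–8:30 am, 10:25 am–11:25 am.
12:10 pm–3:30 pm lies entirely inside B → drops out.
5:05 pm–5:45 pm is untouched.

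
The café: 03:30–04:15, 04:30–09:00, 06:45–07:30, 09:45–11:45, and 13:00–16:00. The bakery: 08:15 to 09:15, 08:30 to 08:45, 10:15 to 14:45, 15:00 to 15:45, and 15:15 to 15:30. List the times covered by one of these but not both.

Merge the first list: 03:30–04:15, 04:30–09:00, 09:45–11:45, 13:00–16:00.
Merge the second list: 08:15–09:15, 10:15–14:45, 15:00–15:45.
Only in the first: 03:30–04:15, 04:30–08:15, 09:45–10:15, 14:45–15:00, 15:45–16:00.
Only in the second: 09:00–09:15, 11:45–13:00.
Together these are the periods covered by exactly one.

03:30–04:15, 04:30–08:15, 09:00–09:15, 09:45–10:15, 11:45–13:00, 14:45–15:00, 15:45–16:00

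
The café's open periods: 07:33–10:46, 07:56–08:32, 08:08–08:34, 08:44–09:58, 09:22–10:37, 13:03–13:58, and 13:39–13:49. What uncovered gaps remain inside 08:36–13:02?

The merged coverage is 07:33-10:46, 13:03-13:58.
Gaps within 08:36-13:02: 10:46-13:02.

10:46-13:02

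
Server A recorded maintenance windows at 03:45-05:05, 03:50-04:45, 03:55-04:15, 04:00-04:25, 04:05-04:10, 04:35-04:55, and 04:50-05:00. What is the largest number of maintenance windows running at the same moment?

5

Walk the sorted start/end points keeping a running depth.
The depth first hits 5 at 04:05.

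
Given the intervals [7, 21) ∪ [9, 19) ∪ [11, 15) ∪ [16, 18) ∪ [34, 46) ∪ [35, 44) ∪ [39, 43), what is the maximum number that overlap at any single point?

Walk the sorted start/end points keeping a running depth.
The depth first hits 3 at 11.

3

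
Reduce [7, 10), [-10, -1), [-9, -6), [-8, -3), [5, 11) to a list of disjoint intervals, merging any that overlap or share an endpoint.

[-10, -1) ∪ [5, 11)

Sort by start: [-10, -1), [-9, -6), [-8, -3), [5, 11), [7, 10).
[-9, -6) overlaps/touches [-10, -1) → extend to [-10, -1).
[-8, -3) overlaps/touches [-10, -1) → extend to [-10, -1).
[5, 11) is disjoint → start new block.
[7, 10) overlaps/touches [5, 11) → extend to [5, 11).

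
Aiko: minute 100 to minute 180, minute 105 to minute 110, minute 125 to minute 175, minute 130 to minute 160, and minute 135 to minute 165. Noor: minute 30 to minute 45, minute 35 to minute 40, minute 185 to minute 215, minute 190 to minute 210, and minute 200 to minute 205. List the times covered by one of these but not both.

A, merged: minute 100 to minute 180.
B, merged: minute 30 to minute 45, minute 185 to minute 215.
A \ B = minute 100 to minute 180.
B \ A = minute 30 to minute 45, minute 185 to minute 215.
Union of the two gives the symmetric difference.

minute 30 to minute 45, minute 100 to minute 180, minute 185 to minute 215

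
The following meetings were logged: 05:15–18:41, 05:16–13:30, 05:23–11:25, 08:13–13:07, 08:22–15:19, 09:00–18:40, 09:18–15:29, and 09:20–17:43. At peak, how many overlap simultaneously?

8

Walk the sorted start/end points keeping a running depth.
The depth first hits 8 at 09:20.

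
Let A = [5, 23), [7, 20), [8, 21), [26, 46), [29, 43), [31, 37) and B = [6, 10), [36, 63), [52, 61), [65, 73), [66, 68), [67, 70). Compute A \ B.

[5, 6) ∪ [10, 23) ∪ [26, 36)

A, merged: [5, 23), [26, 46).
B, merged: [6, 10), [36, 63), [65, 73).
[5, 23) with B removed leaves [5, 6), [10, 23).
[26, 46) with B removed leaves [26, 36).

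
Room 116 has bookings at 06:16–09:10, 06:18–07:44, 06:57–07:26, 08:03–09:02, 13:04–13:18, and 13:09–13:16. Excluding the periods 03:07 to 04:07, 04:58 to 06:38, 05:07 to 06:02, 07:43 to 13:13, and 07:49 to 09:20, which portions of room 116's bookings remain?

A, merged: 06:16–09:10, 13:04–13:18.
B, merged: 03:07–04:07, 04:58–06:38, 07:43–13:13.
06:16–09:10 with B removed leaves 06:38–07:43.
13:04–13:18 with B removed leaves 13:13–13:18.

06:38–07:43, 13:13–13:18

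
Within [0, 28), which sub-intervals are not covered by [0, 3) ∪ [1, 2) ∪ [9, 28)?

After merging, the occupied span is [0, 3), [9, 28).
Gaps within [0, 28): [3, 9).

[3, 9)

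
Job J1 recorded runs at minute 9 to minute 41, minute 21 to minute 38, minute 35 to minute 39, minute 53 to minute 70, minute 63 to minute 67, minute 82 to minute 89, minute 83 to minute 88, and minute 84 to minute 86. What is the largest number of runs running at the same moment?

Sweep endpoints in order; track running count of active intervals.
Peak of 3 reached at minute 35.

3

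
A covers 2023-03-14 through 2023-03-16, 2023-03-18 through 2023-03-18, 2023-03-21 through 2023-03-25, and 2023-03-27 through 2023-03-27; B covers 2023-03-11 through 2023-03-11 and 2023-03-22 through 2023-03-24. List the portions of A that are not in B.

2023-03-14 through 2023-03-16, 2023-03-18 through 2023-03-18, 2023-03-21 through 2023-03-21, 2023-03-25 through 2023-03-25, 2023-03-27 through 2023-03-27

2023-03-14 through 2023-03-16: no B overlap → unchanged.
2023-03-18 through 2023-03-18: no B overlap → unchanged.
2023-03-21 through 2023-03-25 minus B → 2023-03-21 through 2023-03-21, 2023-03-25 through 2023-03-25.
2023-03-27 through 2023-03-27: no B overlap → unchanged.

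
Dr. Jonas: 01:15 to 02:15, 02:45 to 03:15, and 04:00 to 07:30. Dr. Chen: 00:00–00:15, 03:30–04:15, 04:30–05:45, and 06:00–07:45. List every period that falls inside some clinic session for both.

04:00–04:15, 04:30–05:45, 06:00–07:30

01:15–02:15 meets no B interval.
02:45–03:15 meets no B interval.
04:00–07:30 ∩ B → 04:00–04:15, 04:30–05:45, 06:00–07:30.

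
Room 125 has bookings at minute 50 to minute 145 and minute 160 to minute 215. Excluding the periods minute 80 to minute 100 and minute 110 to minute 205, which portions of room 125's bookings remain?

minute 50 to minute 145 with B removed leaves minute 50 to minute 80, minute 100 to minute 110.
minute 160 to minute 215 with B removed leaves minute 205 to minute 215.

minute 50 to minute 80, minute 100 to minute 110, minute 205 to minute 215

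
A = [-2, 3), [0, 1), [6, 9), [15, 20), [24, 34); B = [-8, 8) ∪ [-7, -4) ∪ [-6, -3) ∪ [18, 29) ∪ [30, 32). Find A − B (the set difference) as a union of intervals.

Merge the first list: [-2, 3), [6, 9), [15, 20), [24, 34).
Merge the second list: [-8, 8), [18, 29), [30, 32).
[-2, 3): entirely removed.
[6, 9) \ B = [8, 9).
[15, 20) \ B = [15, 18).
[24, 34) \ B = [29, 30), [32, 34).

[8, 9) ∪ [15, 18) ∪ [29, 30) ∪ [32, 34)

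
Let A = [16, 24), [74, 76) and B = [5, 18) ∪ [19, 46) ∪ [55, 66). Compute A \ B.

[16, 24) \ B = [18, 19).
[74, 76): nothing removed.

[18, 19) ∪ [74, 76)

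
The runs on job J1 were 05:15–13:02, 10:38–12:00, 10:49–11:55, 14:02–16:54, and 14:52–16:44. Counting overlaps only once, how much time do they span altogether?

Merged: 05:15-13:02, 14:02-16:54.
Lengths: 7 h 47 min + 2 h 52 min = 10 h 39 min.

10 h 39 min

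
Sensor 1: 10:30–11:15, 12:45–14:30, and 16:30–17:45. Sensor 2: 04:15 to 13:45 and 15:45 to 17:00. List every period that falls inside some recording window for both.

10:30–11:15, 12:45–13:45, 16:30–17:00

10:30–11:15 overlaps B on 10:30–11:15.
12:45–14:30 overlaps B on 12:45–13:45.
16:30–17:45 overlaps B on 16:30–17:00.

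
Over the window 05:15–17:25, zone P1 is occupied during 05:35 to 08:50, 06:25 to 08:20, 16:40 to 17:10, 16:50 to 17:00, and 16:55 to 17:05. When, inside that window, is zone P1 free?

05:15–05:35, 08:50–16:40, 17:10–17:25

After merging, the occupied span is 05:35–08:50, 16:40–17:10.
Complement within 05:15–17:25: 05:15–05:35, 08:50–16:40, 17:10–17:25.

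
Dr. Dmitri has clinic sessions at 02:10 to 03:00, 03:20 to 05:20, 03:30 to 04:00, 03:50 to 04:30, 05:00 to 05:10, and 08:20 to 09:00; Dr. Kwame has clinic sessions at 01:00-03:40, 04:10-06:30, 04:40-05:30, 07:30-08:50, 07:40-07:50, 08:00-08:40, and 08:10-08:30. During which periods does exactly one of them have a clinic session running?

First set merges to 02:10–03:00, 03:20–05:20, 08:20–09:00.
Second set merges to 01:00–03:40, 04:10–06:30, 07:30–08:50.
A \ B = 03:40–04:10, 08:50–09:00.
B \ A = 01:00–02:10, 03:00–03:20, 05:20–06:30, 07:30–08:20.
Union of the two gives the symmetric difference.

01:00–02:10, 03:00–03:20, 03:40–04:10, 05:20–06:30, 07:30–08:20, 08:50–09:00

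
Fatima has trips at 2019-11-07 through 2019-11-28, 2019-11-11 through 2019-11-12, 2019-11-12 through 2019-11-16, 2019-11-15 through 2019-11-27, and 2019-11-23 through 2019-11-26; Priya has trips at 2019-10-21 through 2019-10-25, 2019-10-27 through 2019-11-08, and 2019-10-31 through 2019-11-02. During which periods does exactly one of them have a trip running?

2019-10-21 through 2019-10-25, 2019-10-27 through 2019-11-06, 2019-11-09 through 2019-11-28

Merge the first list: 2019-11-07 through 2019-11-28.
Merge the second list: 2019-10-21 through 2019-10-25, 2019-10-27 through 2019-11-08.
Only in the first: 2019-11-09 through 2019-11-28.
Only in the second: 2019-10-21 through 2019-10-25, 2019-10-27 through 2019-11-06.
Together these are the periods covered by exactly one.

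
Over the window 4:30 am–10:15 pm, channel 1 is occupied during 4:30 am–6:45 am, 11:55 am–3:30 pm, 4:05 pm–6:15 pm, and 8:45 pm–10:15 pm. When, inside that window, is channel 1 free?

6:45 am–11:55 am, 3:30 pm–4:05 pm, 6:15 pm–8:45 pm

After merging, the occupied span is 4:30 am–6:45 am, 11:55 am–3:30 pm, 4:05 pm–6:15 pm, 8:45 pm–10:15 pm.
Gaps within 4:30 am–10:15 pm: 6:45 am–11:55 am, 3:30 pm–4:05 pm, 6:15 pm–8:45 pm.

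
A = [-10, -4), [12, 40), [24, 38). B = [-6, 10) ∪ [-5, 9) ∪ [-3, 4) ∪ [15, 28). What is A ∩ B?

Merge the first list: [-10, -4), [12, 40).
Merge the second list: [-6, 10), [15, 28).
[-10, -4) ∩ B → [-6, -4).
[12, 40) ∩ B → [15, 28).

[-6, -4) ∪ [15, 28)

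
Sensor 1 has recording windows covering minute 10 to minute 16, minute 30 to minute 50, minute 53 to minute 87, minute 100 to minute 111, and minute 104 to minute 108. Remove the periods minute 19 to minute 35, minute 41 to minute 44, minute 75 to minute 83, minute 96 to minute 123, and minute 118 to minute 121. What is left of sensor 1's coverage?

minute 10 to minute 16, minute 35 to minute 41, minute 44 to minute 50, minute 53 to minute 75, minute 83 to minute 87

First set merges to minute 10 to minute 16, minute 30 to minute 50, minute 53 to minute 87, minute 100 to minute 111.
Second set merges to minute 19 to minute 35, minute 41 to minute 44, minute 75 to minute 83, minute 96 to minute 123.
minute 10 to minute 16 is untouched.
minute 30 to minute 50 with B removed leaves minute 35 to minute 41, minute 44 to minute 50.
minute 53 to minute 87 with B removed leaves minute 53 to minute 75, minute 83 to minute 87.
minute 100 to minute 111 lies entirely inside B → drops out.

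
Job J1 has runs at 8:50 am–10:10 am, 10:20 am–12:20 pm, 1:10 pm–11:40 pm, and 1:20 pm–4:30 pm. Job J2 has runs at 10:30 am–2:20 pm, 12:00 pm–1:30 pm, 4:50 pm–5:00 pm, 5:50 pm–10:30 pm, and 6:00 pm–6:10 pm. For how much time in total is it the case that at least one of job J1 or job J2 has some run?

First set merges to 8:50 am–10:10 am, 10:20 am–12:20 pm, 1:10 pm–11:40 pm.
Second set merges to 10:30 am–2:20 pm, 4:50 pm–5:00 pm, 5:50 pm–10:30 pm.
A ∪ B = 8:50 am–10:10 am, 10:20 am–11:40 pm.
Total: 1 h 20 min + 13 h 20 min = 14 h 40 min.

14 h 40 min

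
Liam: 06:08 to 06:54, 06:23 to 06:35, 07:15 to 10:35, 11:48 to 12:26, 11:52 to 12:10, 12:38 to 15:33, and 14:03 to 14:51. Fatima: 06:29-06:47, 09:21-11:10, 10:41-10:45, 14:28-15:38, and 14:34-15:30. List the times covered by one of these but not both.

First set merges to 06:08–06:54, 07:15–10:35, 11:48–12:26, 12:38–15:33.
Second set merges to 06:29–06:47, 09:21–11:10, 14:28–15:38.
Only in the first: 06:08–06:29, 06:47–06:54, 07:15–09:21, 11:48–12:26, 12:38–14:28.
Only in the second: 10:35–11:10, 15:33–15:38.
Together these are the periods covered by exactly one.

06:08–06:29, 06:47–06:54, 07:15–09:21, 10:35–11:10, 11:48–12:26, 12:38–14:28, 15:33–15:38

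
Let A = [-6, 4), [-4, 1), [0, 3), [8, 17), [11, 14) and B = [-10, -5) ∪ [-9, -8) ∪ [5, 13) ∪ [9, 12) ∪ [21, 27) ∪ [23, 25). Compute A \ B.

[-5, 4) ∪ [13, 17)

A, merged: [-6, 4), [8, 17).
B, merged: [-10, -5), [5, 13), [21, 27).
[-6, 4) \ B = [-5, 4).
[8, 17) \ B = [13, 17).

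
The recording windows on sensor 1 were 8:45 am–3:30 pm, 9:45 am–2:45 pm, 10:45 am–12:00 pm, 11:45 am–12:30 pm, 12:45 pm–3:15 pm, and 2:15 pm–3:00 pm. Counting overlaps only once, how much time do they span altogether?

Merged: 8:45 am-3:30 pm.
Length: 6 h 45 min.

6 h 45 min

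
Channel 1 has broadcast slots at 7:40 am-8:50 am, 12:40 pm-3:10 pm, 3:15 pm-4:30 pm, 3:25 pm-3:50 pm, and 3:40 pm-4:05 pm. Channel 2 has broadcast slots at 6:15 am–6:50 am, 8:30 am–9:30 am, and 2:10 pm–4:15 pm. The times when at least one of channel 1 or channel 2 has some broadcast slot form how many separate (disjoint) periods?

3

A, merged: 7:40 am-8:50 am, 12:40 pm-3:10 pm, 3:15 pm-4:30 pm.
A ∪ B = 6:15 am-6:50 am, 7:40 am-9:30 am, 12:40 pm-4:30 pm.
That is 3 disjoint pieces.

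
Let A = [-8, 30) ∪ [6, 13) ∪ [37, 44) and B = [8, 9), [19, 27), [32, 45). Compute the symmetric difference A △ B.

Merge the first list: [-8, 30), [37, 44).
Only in the first: [-8, 8), [9, 19), [27, 30).
Only in the second: [32, 37), [44, 45).
Together these are the periods covered by exactly one.

[-8, 8) ∪ [9, 19) ∪ [27, 30) ∪ [32, 37) ∪ [44, 45)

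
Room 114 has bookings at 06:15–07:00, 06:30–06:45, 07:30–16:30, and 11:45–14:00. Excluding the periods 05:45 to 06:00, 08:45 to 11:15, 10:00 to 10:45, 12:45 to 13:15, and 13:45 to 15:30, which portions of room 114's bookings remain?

06:15–07:00, 07:30–08:45, 11:15–12:45, 13:15–13:45, 15:30–16:30

First set merges to 06:15–07:00, 07:30–16:30.
Second set merges to 05:45–06:00, 08:45–11:15, 12:45–13:15, 13:45–15:30.
06:15–07:00 is untouched.
07:30–16:30 with B removed leaves 07:30–08:45, 11:15–12:45, 13:15–13:45, 15:30–16:30.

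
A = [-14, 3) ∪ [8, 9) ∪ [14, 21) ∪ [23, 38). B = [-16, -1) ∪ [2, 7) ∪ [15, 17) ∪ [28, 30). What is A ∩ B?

[-14, -1) ∪ [2, 3) ∪ [15, 17) ∪ [28, 30)

[-14, 3) meets the second set on [-14, -1), [2, 3).
[8, 9): no overlap with the second set.
[14, 21) meets the second set on [15, 17).
[23, 38) meets the second set on [28, 30).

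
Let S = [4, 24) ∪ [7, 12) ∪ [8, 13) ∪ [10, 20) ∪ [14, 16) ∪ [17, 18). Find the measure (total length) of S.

Merged: [4, 24).
Length: 20.

20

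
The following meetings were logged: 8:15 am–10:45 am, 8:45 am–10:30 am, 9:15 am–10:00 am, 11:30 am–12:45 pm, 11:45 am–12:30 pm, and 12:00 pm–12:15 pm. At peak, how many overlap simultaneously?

3

Walk the sorted start/end points keeping a running depth.
The depth first hits 3 at 9:15 am.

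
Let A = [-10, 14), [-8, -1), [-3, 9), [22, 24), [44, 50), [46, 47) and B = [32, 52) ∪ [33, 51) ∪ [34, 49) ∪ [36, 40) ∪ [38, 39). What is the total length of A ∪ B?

A, merged: [-10, 14), [22, 24), [44, 50).
B, merged: [32, 52).
A ∪ B = [-10, 14), [22, 24), [32, 52).
Total: 24 + 2 + 20 = 46.

46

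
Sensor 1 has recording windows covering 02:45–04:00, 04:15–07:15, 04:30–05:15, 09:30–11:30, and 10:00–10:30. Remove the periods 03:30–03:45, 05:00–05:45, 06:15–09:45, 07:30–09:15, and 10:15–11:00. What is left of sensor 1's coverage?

02:45-03:30, 03:45-04:00, 04:15-05:00, 05:45-06:15, 09:45-10:15, 11:00-11:30

A, merged: 02:45-04:00, 04:15-07:15, 09:30-11:30.
B, merged: 03:30-03:45, 05:00-05:45, 06:15-09:45, 10:15-11:00.
02:45-04:00 with B removed leaves 02:45-03:30, 03:45-04:00.
04:15-07:15 with B removed leaves 04:15-05:00, 05:45-06:15.
09:30-11:30 with B removed leaves 09:45-10:15, 11:00-11:30.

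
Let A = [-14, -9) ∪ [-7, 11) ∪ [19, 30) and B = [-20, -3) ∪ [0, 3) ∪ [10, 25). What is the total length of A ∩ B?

19

A ∩ B = [-14, -9), [-7, -3), [0, 3), [10, 11), [19, 25).
Total: 5 + 4 + 3 + 1 + 6 = 19.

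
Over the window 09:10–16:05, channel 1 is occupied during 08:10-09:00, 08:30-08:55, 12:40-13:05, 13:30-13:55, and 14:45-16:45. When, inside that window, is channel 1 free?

Covered (merged): 08:10–09:00, 12:40–13:05, 13:30–13:55, 14:45–16:45.
Gaps within 09:10–16:05: 09:10–12:40, 13:05–13:30, 13:55–14:45.

09:10–12:40, 13:05–13:30, 13:55–14:45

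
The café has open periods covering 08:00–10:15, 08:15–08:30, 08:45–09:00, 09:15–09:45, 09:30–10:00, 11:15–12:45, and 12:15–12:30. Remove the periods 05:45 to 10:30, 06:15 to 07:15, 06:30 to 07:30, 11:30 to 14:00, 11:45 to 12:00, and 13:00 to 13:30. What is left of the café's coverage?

11:15-11:30

First set merges to 08:00-10:15, 11:15-12:45.
Second set merges to 05:45-10:30, 11:30-14:00.
08:00-10:15 lies entirely inside B → drops out.
11:15-12:45 with B removed leaves 11:15-11:30.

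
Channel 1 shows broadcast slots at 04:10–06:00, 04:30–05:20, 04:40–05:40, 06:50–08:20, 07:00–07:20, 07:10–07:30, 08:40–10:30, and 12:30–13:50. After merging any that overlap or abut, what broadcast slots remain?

04:30-05:20 overlaps/touches 04:10-06:00 → extend to 04:10-06:00.
04:40-05:40 overlaps/touches 04:10-06:00 → extend to 04:10-06:00.
06:50-08:20 is disjoint → start new block.
07:00-07:20 overlaps/touches 06:50-08:20 → extend to 06:50-08:20.
07:10-07:30 overlaps/touches 06:50-08:20 → extend to 06:50-08:20.
08:40-10:30 is disjoint → start new block.
12:30-13:50 is disjoint → start new block.

04:10-06:00, 06:50-08:20, 08:40-10:30, 12:30-13:50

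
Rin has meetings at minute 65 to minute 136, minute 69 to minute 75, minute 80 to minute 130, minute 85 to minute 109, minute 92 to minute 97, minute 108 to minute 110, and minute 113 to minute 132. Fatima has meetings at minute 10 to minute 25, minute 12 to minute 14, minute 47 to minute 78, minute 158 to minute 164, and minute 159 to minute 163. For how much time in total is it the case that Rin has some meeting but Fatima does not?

58 minutes

A, merged: minute 65 to minute 136.
B, merged: minute 10 to minute 25, minute 47 to minute 78, minute 158 to minute 164.
A \ B = minute 78 to minute 136.
Total: 58 minutes.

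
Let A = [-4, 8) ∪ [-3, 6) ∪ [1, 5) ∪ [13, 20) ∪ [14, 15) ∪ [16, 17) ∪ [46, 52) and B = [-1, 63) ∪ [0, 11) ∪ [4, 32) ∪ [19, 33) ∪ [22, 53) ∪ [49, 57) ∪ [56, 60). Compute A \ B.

First set merges to [-4, 8), [13, 20), [46, 52).
Second set merges to [-1, 63).
[-4, 8) \ B = [-4, -1).
[13, 20): entirely removed.
[46, 52): entirely removed.

[-4, -1)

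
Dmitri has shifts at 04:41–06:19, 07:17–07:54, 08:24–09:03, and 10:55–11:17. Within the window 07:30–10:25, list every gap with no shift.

After merging, the occupied span is 04:41–06:19, 07:17–07:54, 08:24–09:03, 10:55–11:17.
Complement within 07:30–10:25: 07:54–08:24, 09:03–10:25.

07:54–08:24, 09:03–10:25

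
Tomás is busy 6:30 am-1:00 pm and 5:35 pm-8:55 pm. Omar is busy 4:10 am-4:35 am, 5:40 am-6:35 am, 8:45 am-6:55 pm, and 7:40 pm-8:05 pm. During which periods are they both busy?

6:30 am–1:00 pm overlaps B on 6:30 am–6:35 am, 8:45 am–1:00 pm.
5:35 pm–8:55 pm overlaps B on 5:35 pm–6:55 pm, 7:40 pm–8:05 pm.

6:30 am–6:35 am, 8:45 am–1:00 pm, 5:35 pm–6:55 pm, 7:40 pm–8:05 pm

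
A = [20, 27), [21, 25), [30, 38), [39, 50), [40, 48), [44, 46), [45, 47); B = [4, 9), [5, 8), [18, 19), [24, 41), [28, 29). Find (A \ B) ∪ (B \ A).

A, merged: [20, 27), [30, 38), [39, 50).
B, merged: [4, 9), [18, 19), [24, 41).
A \ B = [20, 24), [41, 50).
B \ A = [4, 9), [18, 19), [27, 30), [38, 39).
Union of the two gives the symmetric difference.

[4, 9) ∪ [18, 19) ∪ [20, 24) ∪ [27, 30) ∪ [38, 39) ∪ [41, 50)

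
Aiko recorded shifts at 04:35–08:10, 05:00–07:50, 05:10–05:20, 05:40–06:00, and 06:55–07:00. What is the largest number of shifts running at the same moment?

At 05:10, 3 of the intervals are simultaneously active.
No point has more.

3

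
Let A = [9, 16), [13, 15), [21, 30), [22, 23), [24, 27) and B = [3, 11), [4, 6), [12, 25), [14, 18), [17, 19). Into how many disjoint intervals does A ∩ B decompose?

3

Merge the first list: [9, 16), [21, 30).
Merge the second list: [3, 11), [12, 25).
A ∩ B = [9, 11), [12, 16), [21, 25).
That is 3 disjoint pieces.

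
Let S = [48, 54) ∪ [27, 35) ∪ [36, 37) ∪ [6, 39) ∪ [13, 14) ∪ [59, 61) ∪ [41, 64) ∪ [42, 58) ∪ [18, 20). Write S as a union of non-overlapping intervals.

Sort by start: [6, 39), [13, 14), [18, 20), [27, 35), [36, 37), [41, 64), [42, 58), [48, 54), [59, 61).
[13, 14) overlaps/touches [6, 39) → extend to [6, 39).
[18, 20) overlaps/touches [6, 39) → extend to [6, 39).
[27, 35) overlaps/touches [6, 39) → extend to [6, 39).
[36, 37) overlaps/touches [6, 39) → extend to [6, 39).
[41, 64) is disjoint → start new block.
[42, 58) overlaps/touches [41, 64) → extend to [41, 64).
[48, 54) overlaps/touches [41, 64) → extend to [41, 64).
[59, 61) overlaps/touches [41, 64) → extend to [41, 64).

[6, 39) ∪ [41, 64)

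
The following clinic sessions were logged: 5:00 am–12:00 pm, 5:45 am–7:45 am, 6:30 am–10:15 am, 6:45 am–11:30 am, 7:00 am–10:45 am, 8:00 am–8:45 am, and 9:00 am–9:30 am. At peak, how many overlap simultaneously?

5

At 7:00 am, 5 of the intervals are simultaneously active.
No point has more.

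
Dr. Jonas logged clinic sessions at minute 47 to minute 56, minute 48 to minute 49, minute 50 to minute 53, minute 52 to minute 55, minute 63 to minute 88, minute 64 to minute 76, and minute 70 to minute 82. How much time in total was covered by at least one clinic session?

34 minutes

Merged: minute 47 to minute 56, minute 63 to minute 88.
Lengths: 9 minutes + 25 minutes = 34 minutes.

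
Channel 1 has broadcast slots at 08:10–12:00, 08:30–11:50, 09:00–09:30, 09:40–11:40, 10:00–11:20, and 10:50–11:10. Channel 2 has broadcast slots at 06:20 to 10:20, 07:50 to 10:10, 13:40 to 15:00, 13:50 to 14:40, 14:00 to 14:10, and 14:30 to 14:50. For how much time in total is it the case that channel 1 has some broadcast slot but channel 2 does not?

First set merges to 08:10-12:00.
Second set merges to 06:20-10:20, 13:40-15:00.
A \ B = 10:20-12:00.
Total: 1 h 40 min.

1 h 40 min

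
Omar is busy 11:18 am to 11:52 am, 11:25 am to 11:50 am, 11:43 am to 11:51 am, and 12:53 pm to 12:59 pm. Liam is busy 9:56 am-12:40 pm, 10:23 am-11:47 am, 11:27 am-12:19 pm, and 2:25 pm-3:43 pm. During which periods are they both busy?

11:18 am–11:52 am

First set merges to 11:18 am–11:52 am, 12:53 pm–12:59 pm.
Second set merges to 9:56 am–12:40 pm, 2:25 pm–3:43 pm.
11:18 am–11:52 am overlaps B on 11:18 am–11:52 am.
12:53 pm–12:59 pm falls entirely outside B.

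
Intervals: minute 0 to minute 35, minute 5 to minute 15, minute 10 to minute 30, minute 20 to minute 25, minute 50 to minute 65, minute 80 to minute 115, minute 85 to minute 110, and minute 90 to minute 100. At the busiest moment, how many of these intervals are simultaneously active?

3

Sweep endpoints in order; track running count of active intervals.
Peak of 3 reached at minute 10.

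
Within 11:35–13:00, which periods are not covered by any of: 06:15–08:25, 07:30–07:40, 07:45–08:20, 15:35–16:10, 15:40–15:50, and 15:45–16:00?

11:35–13:00

Covered (merged): 06:15–08:25, 15:35–16:10.
Complement within 11:35–13:00: 11:35–13:00.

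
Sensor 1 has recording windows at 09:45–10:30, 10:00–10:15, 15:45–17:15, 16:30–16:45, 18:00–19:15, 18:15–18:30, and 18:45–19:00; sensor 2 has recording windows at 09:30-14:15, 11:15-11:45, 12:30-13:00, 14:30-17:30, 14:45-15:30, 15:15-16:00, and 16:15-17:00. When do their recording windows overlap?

A, merged: 09:45-10:30, 15:45-17:15, 18:00-19:15.
B, merged: 09:30-14:15, 14:30-17:30.
09:45-10:30 meets the second set on 09:45-10:30.
15:45-17:15 meets the second set on 15:45-17:15.
18:00-19:15: no overlap with the second set.

09:45-10:30, 15:45-17:15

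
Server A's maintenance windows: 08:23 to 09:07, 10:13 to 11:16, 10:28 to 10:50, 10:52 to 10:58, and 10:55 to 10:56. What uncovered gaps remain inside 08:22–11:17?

After merging, the occupied span is 08:23–09:07, 10:13–11:16.
Gaps within 08:22–11:17: 08:22–08:23, 09:07–10:13, 11:16–11:17.

08:22–08:23, 09:07–10:13, 11:16–11:17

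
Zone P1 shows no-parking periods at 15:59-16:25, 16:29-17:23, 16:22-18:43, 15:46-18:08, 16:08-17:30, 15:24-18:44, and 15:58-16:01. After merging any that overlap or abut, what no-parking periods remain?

Sort by start: 15:24–18:44, 15:46–18:08, 15:58–16:01, 15:59–16:25, 16:08–17:30, 16:22–18:43, 16:29–17:23.
15:46–18:08 overlaps/touches 15:24–18:44 → extend to 15:24–18:44.
15:58–16:01 overlaps/touches 15:24–18:44 → extend to 15:24–18:44.
15:59–16:25 overlaps/touches 15:24–18:44 → extend to 15:24–18:44.
16:08–17:30 overlaps/touches 15:24–18:44 → extend to 15:24–18:44.
16:22–18:43 overlaps/touches 15:24–18:44 → extend to 15:24–18:44.
16:29–17:23 overlaps/touches 15:24–18:44 → extend to 15:24–18:44.

15:24–18:44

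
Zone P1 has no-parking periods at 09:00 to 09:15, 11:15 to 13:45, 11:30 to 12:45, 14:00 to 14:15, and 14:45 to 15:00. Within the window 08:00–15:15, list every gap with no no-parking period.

08:00–09:00, 09:15–11:15, 13:45–14:00, 14:15–14:45, 15:00–15:15

Covered (merged): 09:00–09:15, 11:15–13:45, 14:00–14:15, 14:45–15:00.
Complement within 08:00–15:15: 08:00–09:00, 09:15–11:15, 13:45–14:00, 14:15–14:45, 15:00–15:15.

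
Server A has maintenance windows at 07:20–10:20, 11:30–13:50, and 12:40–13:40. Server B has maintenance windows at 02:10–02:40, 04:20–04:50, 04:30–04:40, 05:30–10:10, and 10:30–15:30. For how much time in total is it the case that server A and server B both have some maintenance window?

5 h 10 min

First set merges to 07:20–10:20, 11:30–13:50.
Second set merges to 02:10–02:40, 04:20–04:50, 05:30–10:10, 10:30–15:30.
A ∩ B = 07:20–10:10, 11:30–13:50.
Total: 2 h 50 min + 2 h 20 min = 5 h 10 min.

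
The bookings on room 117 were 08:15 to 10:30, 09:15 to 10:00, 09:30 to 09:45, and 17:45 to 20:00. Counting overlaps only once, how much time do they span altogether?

4 h 30 min

Merged: 08:15–10:30, 17:45–20:00.
Lengths: 2 h 15 min + 2 h 15 min = 4 h 30 min.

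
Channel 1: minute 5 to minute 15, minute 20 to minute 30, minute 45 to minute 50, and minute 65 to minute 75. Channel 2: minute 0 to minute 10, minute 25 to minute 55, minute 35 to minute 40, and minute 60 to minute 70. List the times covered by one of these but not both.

minute 0 to minute 5, minute 10 to minute 15, minute 20 to minute 25, minute 30 to minute 45, minute 50 to minute 55, minute 60 to minute 65, minute 70 to minute 75

B, merged: minute 0 to minute 10, minute 25 to minute 55, minute 60 to minute 70.
A \ B = minute 10 to minute 15, minute 20 to minute 25, minute 70 to minute 75.
B \ A = minute 0 to minute 5, minute 30 to minute 45, minute 50 to minute 55, minute 60 to minute 65.
Union of the two gives the symmetric difference.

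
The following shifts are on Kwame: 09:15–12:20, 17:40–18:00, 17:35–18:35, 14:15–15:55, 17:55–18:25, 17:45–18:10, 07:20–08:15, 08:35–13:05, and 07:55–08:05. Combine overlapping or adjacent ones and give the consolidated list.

07:20–08:15, 08:35–13:05, 14:15–15:55, 17:35–18:35

Sort by start: 07:20–08:15, 07:55–08:05, 08:35–13:05, 09:15–12:20, 14:15–15:55, 17:35–18:35, 17:40–18:00, 17:45–18:10, 17:55–18:25.
07:55–08:05 overlaps/touches 07:20–08:15 → extend to 07:20–08:15.
08:35–13:05 is disjoint → start new block.
09:15–12:20 overlaps/touches 08:35–13:05 → extend to 08:35–13:05.
14:15–15:55 is disjoint → start new block.
17:35–18:35 is disjoint → start new block.
17:40–18:00 overlaps/touches 17:35–18:35 → extend to 17:35–18:35.
17:45–18:10 overlaps/touches 17:35–18:35 → extend to 17:35–18:35.
17:55–18:25 overlaps/touches 17:35–18:35 → extend to 17:35–18:35.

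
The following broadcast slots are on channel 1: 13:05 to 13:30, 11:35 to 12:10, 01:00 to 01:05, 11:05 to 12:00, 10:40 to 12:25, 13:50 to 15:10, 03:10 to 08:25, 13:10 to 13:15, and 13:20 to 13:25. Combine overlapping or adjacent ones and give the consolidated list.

01:00-01:05, 03:10-08:25, 10:40-12:25, 13:05-13:30, 13:50-15:10

Sort by start: 01:00-01:05, 03:10-08:25, 10:40-12:25, 11:05-12:00, 11:35-12:10, 13:05-13:30, 13:10-13:15, 13:20-13:25, 13:50-15:10.
03:10-08:25 is disjoint → start new block.
10:40-12:25 is disjoint → start new block.
11:05-12:00 overlaps/touches 10:40-12:25 → extend to 10:40-12:25.
11:35-12:10 overlaps/touches 10:40-12:25 → extend to 10:40-12:25.
13:05-13:30 is disjoint → start new block.
13:10-13:15 overlaps/touches 13:05-13:30 → extend to 13:05-13:30.
13:20-13:25 overlaps/touches 13:05-13:30 → extend to 13:05-13:30.
13:50-15:10 is disjoint → start new block.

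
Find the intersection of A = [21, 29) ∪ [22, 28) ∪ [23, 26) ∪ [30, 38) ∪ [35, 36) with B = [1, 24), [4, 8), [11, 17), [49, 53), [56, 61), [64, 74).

[21, 24)

Merge the first list: [21, 29), [30, 38).
Merge the second list: [1, 24), [49, 53), [56, 61), [64, 74).
[21, 29) overlaps B on [21, 24).
[30, 38) falls entirely outside B.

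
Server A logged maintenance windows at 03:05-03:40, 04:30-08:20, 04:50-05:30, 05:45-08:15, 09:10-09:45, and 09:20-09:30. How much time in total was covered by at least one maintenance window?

Merged: 03:05–03:40, 04:30–08:20, 09:10–09:45.
Lengths: 35 min + 3 h 50 min + 35 min = 5 h.

5 h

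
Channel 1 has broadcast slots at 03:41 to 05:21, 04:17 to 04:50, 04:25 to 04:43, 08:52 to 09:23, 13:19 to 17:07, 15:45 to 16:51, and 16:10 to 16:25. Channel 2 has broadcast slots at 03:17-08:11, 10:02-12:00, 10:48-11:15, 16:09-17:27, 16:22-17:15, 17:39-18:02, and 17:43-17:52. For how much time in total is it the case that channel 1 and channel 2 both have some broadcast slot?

2 h 38 min

A, merged: 03:41–05:21, 08:52–09:23, 13:19–17:07.
B, merged: 03:17–08:11, 10:02–12:00, 16:09–17:27, 17:39–18:02.
A ∩ B = 03:41–05:21, 16:09–17:07.
Total: 1 h 40 min + 58 min = 2 h 38 min.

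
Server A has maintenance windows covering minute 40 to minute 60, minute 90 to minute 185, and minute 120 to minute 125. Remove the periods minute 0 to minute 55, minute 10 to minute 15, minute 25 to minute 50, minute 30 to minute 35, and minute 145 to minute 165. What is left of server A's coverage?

First set merges to minute 40 to minute 60, minute 90 to minute 185.
Second set merges to minute 0 to minute 55, minute 145 to minute 165.
minute 40 to minute 60 with B removed leaves minute 55 to minute 60.
minute 90 to minute 185 with B removed leaves minute 90 to minute 145, minute 165 to minute 185.

minute 55 to minute 60, minute 90 to minute 145, minute 165 to minute 185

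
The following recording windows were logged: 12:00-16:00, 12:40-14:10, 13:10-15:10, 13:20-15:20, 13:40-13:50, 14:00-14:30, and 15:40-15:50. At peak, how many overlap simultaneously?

At 13:40, 5 of the intervals are simultaneously active.
No point has more.

5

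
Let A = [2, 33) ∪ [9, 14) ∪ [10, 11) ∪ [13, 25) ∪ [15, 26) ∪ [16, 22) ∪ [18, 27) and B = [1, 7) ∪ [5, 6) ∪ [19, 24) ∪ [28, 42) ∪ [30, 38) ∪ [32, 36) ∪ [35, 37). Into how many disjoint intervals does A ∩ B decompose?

First set merges to [2, 33).
Second set merges to [1, 7), [19, 24), [28, 42).
A ∩ B = [2, 7), [19, 24), [28, 33).
That is 3 disjoint pieces.

3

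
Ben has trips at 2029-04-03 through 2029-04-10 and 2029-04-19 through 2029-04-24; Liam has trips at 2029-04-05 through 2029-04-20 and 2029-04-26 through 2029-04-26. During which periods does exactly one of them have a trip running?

2029-04-03 through 2029-04-04, 2029-04-11 through 2029-04-18, 2029-04-21 through 2029-04-24, 2029-04-26 through 2029-04-26

Only in the first: 2029-04-03 through 2029-04-04, 2029-04-21 through 2029-04-24.
Only in the second: 2029-04-11 through 2029-04-18, 2029-04-26 through 2029-04-26.
Together these are the periods covered by exactly one.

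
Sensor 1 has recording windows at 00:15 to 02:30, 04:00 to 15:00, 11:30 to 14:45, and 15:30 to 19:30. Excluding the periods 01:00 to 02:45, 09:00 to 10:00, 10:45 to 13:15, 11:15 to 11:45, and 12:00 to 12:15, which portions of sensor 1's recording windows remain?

00:15-01:00, 04:00-09:00, 10:00-10:45, 13:15-15:00, 15:30-19:30

Merge the first list: 00:15-02:30, 04:00-15:00, 15:30-19:30.
Merge the second list: 01:00-02:45, 09:00-10:00, 10:45-13:15.
00:15-02:30 \ B = 00:15-01:00.
04:00-15:00 \ B = 04:00-09:00, 10:00-10:45, 13:15-15:00.
15:30-19:30: nothing removed.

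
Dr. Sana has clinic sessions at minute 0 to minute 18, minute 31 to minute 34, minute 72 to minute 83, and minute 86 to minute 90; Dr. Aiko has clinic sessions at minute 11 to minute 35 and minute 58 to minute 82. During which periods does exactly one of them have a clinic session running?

minute 0 to minute 11, minute 18 to minute 31, minute 34 to minute 35, minute 58 to minute 72, minute 82 to minute 83, minute 86 to minute 90

Only in the first: minute 0 to minute 11, minute 82 to minute 83, minute 86 to minute 90.
Only in the second: minute 18 to minute 31, minute 34 to minute 35, minute 58 to minute 72.
Together these are the periods covered by exactly one.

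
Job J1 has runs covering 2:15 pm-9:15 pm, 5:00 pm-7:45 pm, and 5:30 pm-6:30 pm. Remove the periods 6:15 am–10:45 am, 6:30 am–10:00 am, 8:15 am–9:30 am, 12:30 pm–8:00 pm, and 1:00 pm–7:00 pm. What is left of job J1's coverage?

A, merged: 2:15 pm–9:15 pm.
B, merged: 6:15 am–10:45 am, 12:30 pm–8:00 pm.
2:15 pm–9:15 pm \ B = 8:00 pm–9:15 pm.

8:00 pm–9:15 pm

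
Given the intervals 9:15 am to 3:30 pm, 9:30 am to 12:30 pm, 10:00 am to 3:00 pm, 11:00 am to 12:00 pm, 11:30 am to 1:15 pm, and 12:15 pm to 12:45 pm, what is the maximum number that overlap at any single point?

Sweep endpoints in order; track running count of active intervals.
Peak of 5 reached at 11:30 am.

5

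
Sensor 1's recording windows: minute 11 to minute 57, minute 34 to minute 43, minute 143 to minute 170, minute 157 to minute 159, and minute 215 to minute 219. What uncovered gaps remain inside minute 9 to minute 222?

After merging, the occupied span is minute 11 to minute 57, minute 143 to minute 170, minute 215 to minute 219.
Gaps within minute 9 to minute 222: minute 9 to minute 11, minute 57 to minute 143, minute 170 to minute 215, minute 219 to minute 222.

minute 9 to minute 11, minute 57 to minute 143, minute 170 to minute 215, minute 219 to minute 222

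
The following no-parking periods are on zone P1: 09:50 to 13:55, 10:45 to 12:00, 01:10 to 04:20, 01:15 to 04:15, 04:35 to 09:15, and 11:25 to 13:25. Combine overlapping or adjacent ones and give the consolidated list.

Sort by start: 01:10–04:20, 01:15–04:15, 04:35–09:15, 09:50–13:55, 10:45–12:00, 11:25–13:25.
01:15–04:15 overlaps/touches 01:10–04:20 → extend to 01:10–04:20.
04:35–09:15 is disjoint → start new block.
09:50–13:55 is disjoint → start new block.
10:45–12:00 overlaps/touches 09:50–13:55 → extend to 09:50–13:55.
11:25–13:25 overlaps/touches 09:50–13:55 → extend to 09:50–13:55.

01:10–04:20, 04:35–09:15, 09:50–13:55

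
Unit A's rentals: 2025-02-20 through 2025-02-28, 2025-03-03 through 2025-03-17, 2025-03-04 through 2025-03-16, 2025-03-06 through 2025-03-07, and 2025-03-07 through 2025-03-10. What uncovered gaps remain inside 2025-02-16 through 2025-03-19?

2025-02-16 through 2025-02-19, 2025-03-01 through 2025-03-02, 2025-03-18 through 2025-03-19

After merging, the occupied span is 2025-02-20 through 2025-02-28, 2025-03-03 through 2025-03-17.
Uncovered inside 2025-02-16 through 2025-03-19: 2025-02-16 through 2025-02-19, 2025-03-01 through 2025-03-02, 2025-03-18 through 2025-03-19.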